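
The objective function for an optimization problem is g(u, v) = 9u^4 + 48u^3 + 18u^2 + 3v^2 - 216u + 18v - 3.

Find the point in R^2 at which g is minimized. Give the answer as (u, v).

g(u,v) separates as P(u) + Q(v) − 3, so its minimum is min P + min Q − 3.
P'(u) = 36(u - 1)(u + 2)(u + 3) vanishes at u ∈ {-3, -2, 1}; Q'(v) = 6v + 18 vanishes at v ∈ {-3}.
Local minima of P (where P''>0): P(-3)=243, P(1)=-141. Local minima of Q: Q(-3)=-27.
So the global minimum of g is P(1) + Q(-3) − 3 = -141 − 27 − 3 = -171, attained at (1, -3).

(1, -3)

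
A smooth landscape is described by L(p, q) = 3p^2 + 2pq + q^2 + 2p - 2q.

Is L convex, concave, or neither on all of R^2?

convex

L is quadratic, so its Hessian is the constant matrix H = [[6, 2], [2, 2]].
det(H) = 8, tr(H) = 8.
det(H) > 0 and tr(H) > 0, so H is positive definite everywhere: convex.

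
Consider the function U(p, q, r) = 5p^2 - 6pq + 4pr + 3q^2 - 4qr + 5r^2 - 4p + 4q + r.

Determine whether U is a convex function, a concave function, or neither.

convex

U is quadratic, so its Hessian is the constant matrix H = [[10, -6, 4], [-6, 6, -4], [4, -4, 10]].
Leading principal minors: 10, 24, 176.
All positive ⇒ H ≻ 0 ⇒ convex.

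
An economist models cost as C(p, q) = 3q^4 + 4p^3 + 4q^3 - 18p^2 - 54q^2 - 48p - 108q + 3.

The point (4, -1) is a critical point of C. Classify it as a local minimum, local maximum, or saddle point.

saddle point

The mixed partial ∂²C/∂p∂q is 0, so the Hessian at any point is diag(C_pp, C_qq) = diag(12(2p - 3), 12(3q^2 + 2q - 9)).
At (4, -1): H = diag(60, -96).
The eigenvalues have opposite signs, so H is indefinite: a saddle point.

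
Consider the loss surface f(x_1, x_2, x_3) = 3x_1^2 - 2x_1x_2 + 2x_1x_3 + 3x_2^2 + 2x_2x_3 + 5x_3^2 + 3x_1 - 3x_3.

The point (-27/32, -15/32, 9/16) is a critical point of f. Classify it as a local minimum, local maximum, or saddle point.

local minimum

The Hessian is constant: H = [[6, -2, 2], [-2, 6, 2], [2, 2, 10]].
Leading principal minors: Δ₁ = 6, Δ₂ = 32, Δ₃ = 256.
All leading minors are positive, so H is positive definite: a local minimum.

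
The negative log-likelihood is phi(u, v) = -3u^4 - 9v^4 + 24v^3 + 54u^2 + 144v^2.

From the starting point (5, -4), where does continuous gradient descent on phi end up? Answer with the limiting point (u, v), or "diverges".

phi is separable, so gradient descent decouples: u follows -∂phi/∂u, v follows -∂phi/∂v.
∂phi/∂u = -12u(u - 3)(u + 3); at u=5 this is -960, so u increases.
∂phi/∂v = -36v(v - 4)(v + 2); at v=-4 this is 2304, so v decreases.
The u-coordinate has no critical point in that direction and runs off to infinity.

diverges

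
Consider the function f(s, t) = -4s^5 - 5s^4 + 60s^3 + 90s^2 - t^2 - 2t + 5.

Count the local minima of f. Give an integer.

0

f separates as a function of s plus a function of t, so ∇f=0 decouples.
∂f/∂s = -20s(s - 3)(s + 1)(s + 3) = 0 at s ∈ {-3, -1, 0, 3}; ∂f/∂t = -2(t + 1) = 0 at t ∈ {-1}.
The Hessian is diagonal: diag(f_ss, f_tt). Second derivatives: f_ss(-3)=720, f_ss(-1)=-160, f_ss(0)=180, f_ss(3)=-1440; f_tt(-1)=-2.
Local minima occur where both diagonal entries positive: none. Count: 0.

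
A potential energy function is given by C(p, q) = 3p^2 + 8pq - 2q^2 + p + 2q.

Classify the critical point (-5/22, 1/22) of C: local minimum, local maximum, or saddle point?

The Hessian of C is constant: H = [[6, 8], [8, -4]].
det(H) = 6·(-4) − 8² = -88.
Since det(H) < 0, H is indefinite and the critical point is a saddle point.

saddle point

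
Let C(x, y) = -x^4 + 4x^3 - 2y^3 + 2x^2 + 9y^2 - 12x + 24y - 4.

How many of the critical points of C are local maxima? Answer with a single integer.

2

C separates as a function of x plus a function of y, so ∇C=0 decouples.
∂C/∂x = -4(x - 3)(x - 1)(x + 1) = 0 at x ∈ {-1, 1, 3}; ∂C/∂y = -6(y - 4)(y + 1) = 0 at y ∈ {-1, 4}.
The Hessian is diagonal: diag(C_xx, C_yy). Second derivatives: C_xx(-1)=-32, C_xx(1)=16, C_xx(3)=-32; C_yy(-1)=30, C_yy(4)=-30.
Local maxima occur where both diagonal entries negative: (-1, 4), (3, 4). Count: 2.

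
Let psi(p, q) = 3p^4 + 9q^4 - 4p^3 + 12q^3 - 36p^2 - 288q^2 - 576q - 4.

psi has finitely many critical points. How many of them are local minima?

psi separates as a function of p plus a function of q, so ∇psi=0 decouples.
∂psi/∂p = 12p(p - 3)(p + 2) = 0 at p ∈ {-2, 0, 3}; ∂psi/∂q = 36(q - 4)(q + 1)(q + 4) = 0 at q ∈ {-4, -1, 4}.
The Hessian is diagonal: diag(psi_pp, psi_qq). Second derivatives: psi_pp(-2)=120, psi_pp(0)=-72, psi_pp(3)=180; psi_qq(-4)=864, psi_qq(-1)=-540, psi_qq(4)=1440.
Local minima occur where both diagonal entries positive: (-2, -4), (-2, 4), (3, -4), (3, 4). Count: 4.

4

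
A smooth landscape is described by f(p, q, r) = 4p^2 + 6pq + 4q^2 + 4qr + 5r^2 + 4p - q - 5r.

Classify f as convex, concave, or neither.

convex

f is quadratic, so its Hessian is the constant matrix H = [[8, 6, 0], [6, 8, 4], [0, 4, 10]].
Leading principal minors: 8, 28, 152.
All positive ⇒ H ≻ 0 ⇒ convex.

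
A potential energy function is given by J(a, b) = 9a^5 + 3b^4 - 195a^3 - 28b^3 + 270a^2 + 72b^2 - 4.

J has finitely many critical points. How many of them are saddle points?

J separates as a function of a plus a function of b, so ∇J=0 decouples.
∂J/∂a = 45a(a - 3)(a - 1)(a + 4) = 0 at a ∈ {-4, 0, 1, 3}; ∂J/∂b = 12b(b - 4)(b - 3) = 0 at b ∈ {0, 3, 4}.
The Hessian is diagonal: diag(J_aa, J_bb). Second derivatives: J_aa(-4)=-6300, J_aa(0)=540, J_aa(1)=-450, J_aa(3)=1890; J_bb(0)=144, J_bb(3)=-36, J_bb(4)=48.
Saddle points occur where the two diagonal entries have opposite signs: (-4, 0), (-4, 4), (0, 3), (1, 0), (1, 4), (3, 3). Count: 6.

6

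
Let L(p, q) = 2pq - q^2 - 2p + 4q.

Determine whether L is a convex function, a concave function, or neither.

L is quadratic, so its Hessian is the constant matrix H = [[0, 2], [2, -2]].
det(H) = -4, tr(H) = -2.
det(H) < 0, so H is indefinite: neither convex nor concave.

neither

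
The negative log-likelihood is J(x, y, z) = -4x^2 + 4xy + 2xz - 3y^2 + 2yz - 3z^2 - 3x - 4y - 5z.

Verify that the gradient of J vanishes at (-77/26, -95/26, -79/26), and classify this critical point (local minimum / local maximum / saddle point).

local maximum

∇J = (-8x + 4y + 2z - 3, 4x - 6y + 2z - 4, 2x + 2y - 6z - 5); substituting (-77/26, -95/26, -79/26) gives ∇J = (0, 0, 0), so (-77/26, -95/26, -79/26) is indeed a critical point.
The Hessian is constant: H = [[-8, 4, 2], [4, -6, 2], [2, 2, -6]].
Leading principal minors: Δ₁ = -8, Δ₂ = 32, Δ₃ = -104.
The minors alternate sign starting negative (−, +, −), so H is negative definite: a local maximum.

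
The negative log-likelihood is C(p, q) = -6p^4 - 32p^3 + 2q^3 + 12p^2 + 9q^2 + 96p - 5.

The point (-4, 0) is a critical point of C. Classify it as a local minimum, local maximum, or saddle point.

The mixed partial ∂²C/∂p∂q is 0, so the Hessian at any point is diag(C_pp, C_qq) = diag(24(-3p^2 - 8p + 1), 6(2q + 3)).
At (-4, 0): H = diag(-360, 18).
The eigenvalues have opposite signs, so H is indefinite: a saddle point.

saddle point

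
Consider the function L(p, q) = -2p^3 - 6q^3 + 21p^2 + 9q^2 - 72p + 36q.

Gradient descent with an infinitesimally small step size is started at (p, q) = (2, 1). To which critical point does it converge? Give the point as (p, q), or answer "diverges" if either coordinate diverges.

(3, -1)

L is separable, so gradient descent decouples: p follows -∂L/∂p, q follows -∂L/∂q.
∂L/∂p = -6(p - 4)(p - 3); at p=2 this is -12, so p increases.
∂L/∂q = -18(q - 2)(q + 1); at q=1 this is 36, so q decreases.
p converges to its nearest critical value 3 (a local min of the p-part); q converges to -1. The iterate converges to (3, -1).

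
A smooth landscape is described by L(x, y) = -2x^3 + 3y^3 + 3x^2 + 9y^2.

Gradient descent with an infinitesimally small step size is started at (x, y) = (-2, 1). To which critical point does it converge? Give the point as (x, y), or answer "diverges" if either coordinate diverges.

L is separable, so gradient descent decouples: x follows -∂L/∂x, y follows -∂L/∂y.
∂L/∂x = -6x(x - 1); at x=-2 this is -36, so x increases.
∂L/∂y = 9y(y + 2); at y=1 this is 27, so y decreases.
x converges to its nearest critical value 0 (a local min of the x-part); y converges to 0. The iterate converges to (0, 0).

(0, 0)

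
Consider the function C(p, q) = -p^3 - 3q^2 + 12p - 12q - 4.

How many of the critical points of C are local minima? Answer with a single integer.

C separates as a function of p plus a function of q, so ∇C=0 decouples.
∂C/∂p = -3(p - 2)(p + 2) = 0 at p ∈ {-2, 2}; ∂C/∂q = -6(q + 2) = 0 at q ∈ {-2}.
The Hessian is diagonal: diag(C_pp, C_qq). Second derivatives: C_pp(-2)=12, C_pp(2)=-12; C_qq(-2)=-6.
Local minima occur where both diagonal entries positive: none. Count: 0.

0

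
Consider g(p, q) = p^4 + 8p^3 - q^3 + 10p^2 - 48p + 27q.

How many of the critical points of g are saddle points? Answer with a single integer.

g separates as a function of p plus a function of q, so ∇g=0 decouples.
∂g/∂p = 4(p - 1)(p + 3)(p + 4) = 0 at p ∈ {-4, -3, 1}; ∂g/∂q = -3(q - 3)(q + 3) = 0 at q ∈ {-3, 3}.
The Hessian is diagonal: diag(g_pp, g_qq). Second derivatives: g_pp(-4)=20, g_pp(-3)=-16, g_pp(1)=80; g_qq(-3)=18, g_qq(3)=-18.
Saddle points occur where the two diagonal entries have opposite signs: (-4, 3), (-3, -3), (1, 3). Count: 3.

3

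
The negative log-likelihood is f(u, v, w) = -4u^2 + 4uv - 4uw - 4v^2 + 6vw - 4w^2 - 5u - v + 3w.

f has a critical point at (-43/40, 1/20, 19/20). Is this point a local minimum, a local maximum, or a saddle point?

local maximum

The Hessian is constant: H = [[-8, 4, -4], [4, -8, 6], [-4, 6, -8]].
Leading principal minors: Δ₁ = -8, Δ₂ = 48, Δ₃ = -160.
The minors alternate sign starting negative (−, +, −), so H is negative definite: a local maximum.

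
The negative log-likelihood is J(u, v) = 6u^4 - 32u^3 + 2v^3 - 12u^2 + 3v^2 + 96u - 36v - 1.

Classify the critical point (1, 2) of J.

saddle point

The mixed partial ∂²J/∂u∂v is 0, so the Hessian at any point is diag(J_uu, J_vv) = diag(24(3u^2 - 8u - 1), 6(2v + 1)).
At (1, 2): H = diag(-144, 30).
The eigenvalues have opposite signs, so H is indefinite: a saddle point.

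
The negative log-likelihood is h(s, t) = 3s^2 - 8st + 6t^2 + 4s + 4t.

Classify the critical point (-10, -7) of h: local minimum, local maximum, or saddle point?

local minimum

The Hessian of h is constant: H = [[6, -8], [-8, 12]].
det(H) = 6·12 − (-8)² = 8.
det(H) > 0 and tr(H) = 18 > 0, so H is positive definite and the point is a local minimum.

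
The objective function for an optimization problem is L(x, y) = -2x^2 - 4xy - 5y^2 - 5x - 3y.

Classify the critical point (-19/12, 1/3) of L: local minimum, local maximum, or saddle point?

The Hessian of L is constant: H = [[-4, -4], [-4, -10]].
det(H) = (-4)·(-10) − (-4)² = 24.
det(H) > 0 and tr(H) = -14 < 0, so H is negative definite and the point is a local maximum.

local maximum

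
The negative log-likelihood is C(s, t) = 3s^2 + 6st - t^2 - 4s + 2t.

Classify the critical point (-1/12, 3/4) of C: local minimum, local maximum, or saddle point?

saddle point

The Hessian of C is constant: H = [[6, 6], [6, -2]].
det(H) = 6·(-2) − 6² = -48.
Since det(H) < 0, H is indefinite and the critical point is a saddle point.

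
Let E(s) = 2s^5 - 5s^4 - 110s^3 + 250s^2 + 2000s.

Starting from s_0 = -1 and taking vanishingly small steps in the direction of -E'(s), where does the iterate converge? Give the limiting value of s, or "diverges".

E'(s) = 10(s - 5)(s - 4)(s + 2)(s + 5), so E'(-1) = 1200.
Gradient descent moves in the -E' direction, i.e. s is decreasing.
The nearest critical point in that direction is s = -2, where E'' = 1260 > 0 (a local minimum). The iterate converges there.

-2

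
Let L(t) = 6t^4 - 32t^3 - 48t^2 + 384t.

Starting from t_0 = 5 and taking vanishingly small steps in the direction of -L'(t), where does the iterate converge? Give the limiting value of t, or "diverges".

4

L'(t) = 24(t - 4)(t - 2)(t + 2), so L'(5) = 504.
Gradient descent moves in the -L' direction, i.e. t is decreasing.
The nearest critical point in that direction is t = 4, where L'' = 288 > 0 (a local minimum). The iterate converges there.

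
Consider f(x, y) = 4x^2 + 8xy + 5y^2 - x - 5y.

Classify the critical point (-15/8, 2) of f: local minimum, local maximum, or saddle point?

local minimum

The Hessian of f is constant: H = [[8, 8], [8, 10]].
det(H) = 8·10 − 8² = 16.
det(H) > 0 and tr(H) = 18 > 0, so H is positive definite and the point is a local minimum.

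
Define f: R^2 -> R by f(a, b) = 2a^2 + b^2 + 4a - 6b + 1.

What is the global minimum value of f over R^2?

f(a,b) separates as P(a) + Q(b) + 1, so its minimum is min P + min Q + 1.
P'(a) = 4a + 4 vanishes at a ∈ {-1}; Q'(b) = 2b - 6 vanishes at b ∈ {3}.
Local minima of P (where P''>0): P(-1)=-2. Local minima of Q: Q(3)=-9.
So the global minimum of f is P(-1) + Q(3) + 1 = -2 − 9 + 1 = -10, attained at (-1, 3).

-10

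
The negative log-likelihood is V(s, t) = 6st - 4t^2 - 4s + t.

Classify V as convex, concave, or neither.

V is quadratic, so its Hessian is the constant matrix H = [[0, 6], [6, -8]].
det(H) = -36, tr(H) = -8.
det(H) < 0, so H is indefinite: neither convex nor concave.

neither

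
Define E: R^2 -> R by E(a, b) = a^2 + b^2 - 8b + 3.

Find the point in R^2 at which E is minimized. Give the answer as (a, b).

(0, 4)

E(a,b) separates as P(a) + Q(b) + 3, so its minimum is min P + min Q + 3.
P'(a) = 2a vanishes at a ∈ {0}; Q'(b) = 2b - 8 vanishes at b ∈ {4}.
Local minima of P (where P''>0): P(0)=0. Local minima of Q: Q(4)=-16.
So the global minimum of E is P(0) + Q(4) + 3 = 0 − 16 + 3 = -13, attained at (0, 4).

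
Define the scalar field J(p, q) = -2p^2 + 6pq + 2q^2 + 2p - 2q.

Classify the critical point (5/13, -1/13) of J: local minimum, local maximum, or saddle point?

The Hessian of J is constant: H = [[-4, 6], [6, 4]].
det(H) = (-4)·4 − 6² = -52.
Since det(H) < 0, H is indefinite and the critical point is a saddle point.

saddle point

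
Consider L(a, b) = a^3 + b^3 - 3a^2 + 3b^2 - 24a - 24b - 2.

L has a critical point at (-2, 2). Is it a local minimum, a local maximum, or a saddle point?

saddle point

The mixed partial ∂²L/∂a∂b is 0, so the Hessian at any point is diag(L_aa, L_bb) = diag(6(a - 1), 6(b + 1)).
At (-2, 2): H = diag(-18, 18).
The eigenvalues have opposite signs, so H is indefinite: a saddle point.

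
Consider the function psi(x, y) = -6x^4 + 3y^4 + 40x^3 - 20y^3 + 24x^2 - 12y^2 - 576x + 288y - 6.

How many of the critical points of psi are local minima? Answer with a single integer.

2

psi separates as a function of x plus a function of y, so ∇psi=0 decouples.
∂psi/∂x = -24(x - 4)(x - 3)(x + 2) = 0 at x ∈ {-2, 3, 4}; ∂psi/∂y = 12(y - 4)(y - 3)(y + 2) = 0 at y ∈ {-2, 3, 4}.
The Hessian is diagonal: diag(psi_xx, psi_yy). Second derivatives: psi_xx(-2)=-720, psi_xx(3)=120, psi_xx(4)=-144; psi_yy(-2)=360, psi_yy(3)=-60, psi_yy(4)=72.
Local minima occur where both diagonal entries positive: (3, -2), (3, 4). Count: 2.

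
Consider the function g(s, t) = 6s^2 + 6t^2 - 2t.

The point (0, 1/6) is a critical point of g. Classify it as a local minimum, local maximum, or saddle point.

local minimum

The Hessian of g is constant: H = [[12, 0], [0, 12]].
det(H) = 12·12 − 0² = 144.
det(H) > 0 and tr(H) = 24 > 0, so H is positive definite and the point is a local minimum.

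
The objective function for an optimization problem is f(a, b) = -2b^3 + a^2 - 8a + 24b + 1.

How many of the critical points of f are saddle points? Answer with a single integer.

f separates as a function of a plus a function of b, so ∇f=0 decouples.
∂f/∂a = 2(a - 4) = 0 at a ∈ {4}; ∂f/∂b = -6(b - 2)(b + 2) = 0 at b ∈ {-2, 2}.
The Hessian is diagonal: diag(f_aa, f_bb). Second derivatives: f_aa(4)=2; f_bb(-2)=24, f_bb(2)=-24.
Saddle points occur where the two diagonal entries have opposite signs: (4, 2). Count: 1.

1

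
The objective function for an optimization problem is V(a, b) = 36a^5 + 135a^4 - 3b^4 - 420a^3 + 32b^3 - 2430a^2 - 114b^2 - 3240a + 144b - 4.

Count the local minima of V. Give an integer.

V separates as a function of a plus a function of b, so ∇V=0 decouples.
∂V/∂a = 180(a - 3)(a + 1)(a + 2)(a + 3) = 0 at a ∈ {-3, -2, -1, 3}; ∂V/∂b = -12(b - 4)(b - 3)(b - 1) = 0 at b ∈ {1, 3, 4}.
The Hessian is diagonal: diag(V_aa, V_bb). Second derivatives: V_aa(-3)=-2160, V_aa(-2)=900, V_aa(-1)=-1440, V_aa(3)=21600; V_bb(1)=-72, V_bb(3)=24, V_bb(4)=-36.
Local minima occur where both diagonal entries positive: (-2, 3), (3, 3). Count: 2.

2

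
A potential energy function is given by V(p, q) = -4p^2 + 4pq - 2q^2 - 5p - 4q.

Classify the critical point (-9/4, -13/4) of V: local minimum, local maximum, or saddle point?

local maximum

The Hessian of V is constant: H = [[-8, 4], [4, -4]].
det(H) = (-8)·(-4) − 4² = 16.
det(H) > 0 and tr(H) = -12 < 0, so H is negative definite and the point is a local maximum.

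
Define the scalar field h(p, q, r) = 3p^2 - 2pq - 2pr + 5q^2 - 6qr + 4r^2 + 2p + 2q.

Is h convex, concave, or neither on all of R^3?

convex

h is quadratic, so its Hessian is the constant matrix H = [[6, -2, -2], [-2, 10, -6], [-2, -6, 8]].
Leading principal minors: 6, 56, 144.
All positive ⇒ H ≻ 0 ⇒ convex.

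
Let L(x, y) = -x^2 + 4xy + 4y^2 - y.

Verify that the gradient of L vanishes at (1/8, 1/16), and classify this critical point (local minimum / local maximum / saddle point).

saddle point

∇L = (-2x + 4y, 4x + 8y - 1); substituting (1/8, 1/16) gives ∇L = (0, 0), so (1/8, 1/16) is indeed a critical point.
The Hessian of L is constant: H = [[-2, 4], [4, 8]].
det(H) = (-2)·8 − 4² = -32.
Since det(H) < 0, H is indefinite and the critical point is a saddle point.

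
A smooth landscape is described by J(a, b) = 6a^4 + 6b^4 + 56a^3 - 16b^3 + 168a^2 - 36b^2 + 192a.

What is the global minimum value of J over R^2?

-398

J(a,b) separates as P(a) + Q(b), so its minimum is min P + min Q.
P'(a) = 24(a + 1)(a + 2)(a + 4) vanishes at a ∈ {-4, -2, -1}; Q'(b) = 24b(b - 3)(b + 1) vanishes at b ∈ {-1, 0, 3}.
Local minima of P (where P''>0): P(-4)=-128, P(-1)=-74. Local minima of Q: Q(-1)=-14, Q(3)=-270.
So the global minimum of J is P(-4) + Q(3) = -128 − 270 = -398, attained at (-4, 3).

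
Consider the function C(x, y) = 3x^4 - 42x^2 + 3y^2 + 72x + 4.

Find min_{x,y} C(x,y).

C(x,y) separates as P(x) + Q(y) + 4, so its minimum is min P + min Q + 4.
P'(x) = 12(x - 2)(x - 1)(x + 3) vanishes at x ∈ {-3, 1, 2}; Q'(y) = 6y vanishes at y ∈ {0}.
Local minima of P (where P''>0): P(-3)=-351, P(2)=24. Local minima of Q: Q(0)=0.
So the global minimum of C is P(-3) + Q(0) + 4 = -351 + 0 + 4 = -347, attained at (-3, 0).

-347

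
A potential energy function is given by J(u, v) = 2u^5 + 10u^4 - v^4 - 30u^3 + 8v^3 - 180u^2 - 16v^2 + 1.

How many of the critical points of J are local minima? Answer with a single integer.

2

J separates as a function of u plus a function of v, so ∇J=0 decouples.
∂J/∂u = 10u(u - 3)(u + 3)(u + 4) = 0 at u ∈ {-4, -3, 0, 3}; ∂J/∂v = -4v(v - 4)(v - 2) = 0 at v ∈ {0, 2, 4}.
The Hessian is diagonal: diag(J_uu, J_vv). Second derivatives: J_uu(-4)=-280, J_uu(-3)=180, J_uu(0)=-360, J_uu(3)=1260; J_vv(0)=-32, J_vv(2)=16, J_vv(4)=-32.
Local minima occur where both diagonal entries positive: (-3, 2), (3, 2). Count: 2.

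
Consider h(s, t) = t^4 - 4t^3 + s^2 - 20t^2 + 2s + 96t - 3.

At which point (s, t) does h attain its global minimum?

(-1, -3)

h(s,t) separates as P(s) + Q(t) − 3, so its minimum is min P + min Q − 3.
P'(s) = 2s + 2 vanishes at s ∈ {-1}; Q'(t) = 4(t - 4)(t - 2)(t + 3) vanishes at t ∈ {-3, 2, 4}.
Local minima of P (where P''>0): P(-1)=-1. Local minima of Q: Q(-3)=-279, Q(4)=64.
So the global minimum of h is P(-1) + Q(-3) − 3 = -1 − 279 − 3 = -283, attained at (-1, -3).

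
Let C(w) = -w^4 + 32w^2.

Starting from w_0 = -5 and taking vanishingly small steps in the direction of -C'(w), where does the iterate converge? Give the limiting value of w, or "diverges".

diverges

C'(w) = -4w(w - 4)(w + 4), so C'(-5) = 180.
Gradient descent moves in the -C' direction, i.e. w is decreasing.
There is no critical point below w=-5, and C' keeps the same sign, so the iterate runs off to −∞.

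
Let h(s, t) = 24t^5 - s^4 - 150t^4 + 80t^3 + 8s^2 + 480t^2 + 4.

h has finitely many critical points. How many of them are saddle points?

6

h separates as a function of s plus a function of t, so ∇h=0 decouples.
∂h/∂s = -4s(s - 2)(s + 2) = 0 at s ∈ {-2, 0, 2}; ∂h/∂t = 120t(t - 4)(t - 2)(t + 1) = 0 at t ∈ {-1, 0, 2, 4}.
The Hessian is diagonal: diag(h_ss, h_tt). Second derivatives: h_ss(-2)=-32, h_ss(0)=16, h_ss(2)=-32; h_tt(-1)=-1800, h_tt(0)=960, h_tt(2)=-1440, h_tt(4)=4800.
Saddle points occur where the two diagonal entries have opposite signs: (-2, 0), (-2, 4), (0, -1), (0, 2), (2, 0), (2, 4). Count: 6.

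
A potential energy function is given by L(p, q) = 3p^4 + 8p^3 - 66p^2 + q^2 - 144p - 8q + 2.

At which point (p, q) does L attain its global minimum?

L(p,q) separates as A(p) + B(q) + 2, so its minimum is min A + min B + 2.
A'(p) = 12(p - 3)(p + 1)(p + 4) vanishes at p ∈ {-4, -1, 3}; B'(q) = 2q - 8 vanishes at q ∈ {4}.
Local minima of A (where A''>0): A(-4)=-224, A(3)=-567. Local minima of B: B(4)=-16.
So the global minimum of L is A(3) + B(4) + 2 = -567 − 16 + 2 = -581, attained at (3, 4).

(3, 4)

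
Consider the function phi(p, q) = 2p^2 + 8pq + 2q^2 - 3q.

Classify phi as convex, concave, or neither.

phi is quadratic, so its Hessian is the constant matrix H = [[4, 8], [8, 4]].
det(H) = -48, tr(H) = 8.
det(H) < 0, so H is indefinite: neither convex nor concave.

neither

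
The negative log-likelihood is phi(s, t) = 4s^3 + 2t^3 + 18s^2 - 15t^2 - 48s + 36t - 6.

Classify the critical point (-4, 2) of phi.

The mixed partial ∂²phi/∂s∂t is 0, so the Hessian at any point is diag(phi_ss, phi_tt) = diag(12(2s + 3), 6(2t - 5)).
At (-4, 2): H = diag(-60, -6).
Both eigenvalues are negative, so H is negative definite: a local maximum.

local maximum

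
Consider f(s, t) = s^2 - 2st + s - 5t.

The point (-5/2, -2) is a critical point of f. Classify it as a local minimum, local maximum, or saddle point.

saddle point

The Hessian of f is constant: H = [[2, -2], [-2, 0]].
det(H) = 2·0 − (-2)² = -4.
Since det(H) < 0, H is indefinite and the critical point is a saddle point.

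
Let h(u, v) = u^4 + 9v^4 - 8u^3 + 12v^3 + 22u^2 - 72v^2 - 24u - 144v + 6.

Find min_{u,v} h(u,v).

h(u,v) separates as P(u) + Q(v) + 6, so its minimum is min P + min Q + 6.
P'(u) = 4(u - 3)(u - 2)(u - 1) vanishes at u ∈ {1, 2, 3}; Q'(v) = 36(v - 2)(v + 1)(v + 2) vanishes at v ∈ {-2, -1, 2}.
Local minima of P (where P''>0): P(1)=-9, P(3)=-9. Local minima of Q: Q(-2)=48, Q(2)=-336.
So the global minimum of h is P(1) + Q(2) + 6 = -9 − 336 + 6 = -339, attained at (1, 2).

-339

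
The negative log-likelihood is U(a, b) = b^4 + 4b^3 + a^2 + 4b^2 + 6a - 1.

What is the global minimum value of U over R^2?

U(a,b) separates as P(a) + Q(b) − 1, so its minimum is min P + min Q − 1.
P'(a) = 2a + 6 vanishes at a ∈ {-3}; Q'(b) = 4b(b + 1)(b + 2) vanishes at b ∈ {-2, -1, 0}.
Local minima of P (where P''>0): P(-3)=-9. Local minima of Q: Q(-2)=0, Q(0)=0.
So the global minimum of U is P(-3) + Q(-2) − 1 = -9 + 0 − 1 = -10, attained at (-3, -2).

-10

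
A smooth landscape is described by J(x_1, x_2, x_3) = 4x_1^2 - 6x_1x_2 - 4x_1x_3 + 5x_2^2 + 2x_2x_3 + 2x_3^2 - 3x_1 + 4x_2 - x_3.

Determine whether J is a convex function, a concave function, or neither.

J is quadratic, so its Hessian is the constant matrix H = [[8, -6, -4], [-6, 10, 2], [-4, 2, 4]].
Leading principal minors: 8, 44, 80.
All positive ⇒ H ≻ 0 ⇒ convex.

convex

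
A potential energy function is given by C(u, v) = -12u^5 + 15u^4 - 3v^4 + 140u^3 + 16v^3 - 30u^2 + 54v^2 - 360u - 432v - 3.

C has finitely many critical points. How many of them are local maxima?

4

C separates as a function of u plus a function of v, so ∇C=0 decouples.
∂C/∂u = -60(u - 3)(u - 1)(u + 1)(u + 2) = 0 at u ∈ {-2, -1, 1, 3}; ∂C/∂v = -12(v - 4)(v - 3)(v + 3) = 0 at v ∈ {-3, 3, 4}.
The Hessian is diagonal: diag(C_uu, C_vv). Second derivatives: C_uu(-2)=900, C_uu(-1)=-480, C_uu(1)=720, C_uu(3)=-2400; C_vv(-3)=-504, C_vv(3)=72, C_vv(4)=-84.
Local maxima occur where both diagonal entries negative: (-1, -3), (-1, 4), (3, -3), (3, 4). Count: 4.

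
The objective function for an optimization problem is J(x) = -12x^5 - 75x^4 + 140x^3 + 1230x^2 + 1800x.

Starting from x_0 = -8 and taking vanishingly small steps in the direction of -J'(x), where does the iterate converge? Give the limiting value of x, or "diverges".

-5

J'(x) = -60(x - 3)(x + 1)(x + 2)(x + 5), so J'(-8) = -83160.
Gradient descent moves in the -J' direction, i.e. x is increasing.
The nearest critical point in that direction is x = -5, where J'' = 5760 > 0 (a local minimum). The iterate converges there.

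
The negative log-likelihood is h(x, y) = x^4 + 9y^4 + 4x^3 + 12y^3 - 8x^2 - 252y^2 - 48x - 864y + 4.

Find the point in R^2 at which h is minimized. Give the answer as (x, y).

h(x,y) separates as P(x) + Q(y) + 4, so its minimum is min P + min Q + 4.
P'(x) = 4(x - 2)(x + 2)(x + 3) vanishes at x ∈ {-3, -2, 2}; Q'(y) = 36(y - 4)(y + 2)(y + 3) vanishes at y ∈ {-3, -2, 4}.
Local minima of P (where P''>0): P(-3)=45, P(2)=-80. Local minima of Q: Q(-3)=729, Q(4)=-4416.
So the global minimum of h is P(2) + Q(4) + 4 = -80 − 4416 + 4 = -4492, attained at (2, 4).

(2, 4)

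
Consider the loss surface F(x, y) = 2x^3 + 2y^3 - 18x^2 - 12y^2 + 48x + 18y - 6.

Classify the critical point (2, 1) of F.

local maximum

The mixed partial ∂²F/∂x∂y is 0, so the Hessian at any point is diag(F_xx, F_yy) = diag(12(x - 3), 12(y - 2)).
At (2, 1): H = diag(-12, -12).
Both eigenvalues are negative, so H is negative definite: a local maximum.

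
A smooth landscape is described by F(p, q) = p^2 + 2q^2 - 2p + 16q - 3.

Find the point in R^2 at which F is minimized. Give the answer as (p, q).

(1, -4)

F(p,q) separates as A(p) + B(q) − 3, so its minimum is min A + min B − 3.
A'(p) = 2p - 2 vanishes at p ∈ {1}; B'(q) = 4q + 16 vanishes at q ∈ {-4}.
Local minima of A (where A''>0): A(1)=-1. Local minima of B: B(-4)=-32.
So the global minimum of F is A(1) + B(-4) − 3 = -1 − 32 − 3 = -36, attained at (1, -4).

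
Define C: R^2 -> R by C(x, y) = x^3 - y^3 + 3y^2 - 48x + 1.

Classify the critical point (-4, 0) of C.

The mixed partial ∂²C/∂x∂y is 0, so the Hessian at any point is diag(C_xx, C_yy) = diag(6x, 6(-y + 1)).
At (-4, 0): H = diag(-24, 6).
The eigenvalues have opposite signs, so H is indefinite: a saddle point.

saddle point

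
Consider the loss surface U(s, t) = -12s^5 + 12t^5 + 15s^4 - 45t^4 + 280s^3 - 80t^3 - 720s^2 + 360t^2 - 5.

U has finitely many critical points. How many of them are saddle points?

U separates as a function of s plus a function of t, so ∇U=0 decouples.
∂U/∂s = -60s(s - 3)(s - 2)(s + 4) = 0 at s ∈ {-4, 0, 2, 3}; ∂U/∂t = 60t(t - 3)(t - 2)(t + 2) = 0 at t ∈ {-2, 0, 2, 3}.
The Hessian is diagonal: diag(U_ss, U_tt). Second derivatives: U_ss(-4)=10080, U_ss(0)=-1440, U_ss(2)=720, U_ss(3)=-1260; U_tt(-2)=-2400, U_tt(0)=720, U_tt(2)=-480, U_tt(3)=900.
Saddle points occur where the two diagonal entries have opposite signs: (-4, -2), (-4, 2), (0, 0), (0, 3), (2, -2), (2, 2), (3, 0), (3, 3). Count: 8.

8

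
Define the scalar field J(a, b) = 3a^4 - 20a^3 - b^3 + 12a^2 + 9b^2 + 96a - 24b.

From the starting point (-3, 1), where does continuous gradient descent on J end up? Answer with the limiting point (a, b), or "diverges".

J is separable, so gradient descent decouples: a follows -∂J/∂a, b follows -∂J/∂b.
∂J/∂a = 12(a - 4)(a - 2)(a + 1); at a=-3 this is -840, so a increases.
∂J/∂b = -3(b - 4)(b - 2); at b=1 this is -9, so b increases.
a converges to its nearest critical value -1 (a local min of the a-part); b converges to 2. The iterate converges to (-1, 2).

(-1, 2)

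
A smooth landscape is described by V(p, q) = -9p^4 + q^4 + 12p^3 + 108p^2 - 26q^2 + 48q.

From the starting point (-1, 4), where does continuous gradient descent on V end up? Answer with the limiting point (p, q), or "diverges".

V is separable, so gradient descent decouples: p follows -∂V/∂p, q follows -∂V/∂q.
∂V/∂p = -36p(p - 3)(p + 2); at p=-1 this is -144, so p increases.
∂V/∂q = 4(q - 3)(q - 1)(q + 4); at q=4 this is 96, so q decreases.
p converges to its nearest critical value 0 (a local min of the p-part); q converges to 3. The iterate converges to (0, 3).

(0, 3)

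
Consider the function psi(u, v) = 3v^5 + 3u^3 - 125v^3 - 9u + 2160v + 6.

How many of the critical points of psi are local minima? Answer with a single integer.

2

psi separates as a function of u plus a function of v, so ∇psi=0 decouples.
∂psi/∂u = 9(u - 1)(u + 1) = 0 at u ∈ {-1, 1}; ∂psi/∂v = 15(v - 4)(v - 3)(v + 3)(v + 4) = 0 at v ∈ {-4, -3, 3, 4}.
The Hessian is diagonal: diag(psi_uu, psi_vv). Second derivatives: psi_uu(-1)=-18, psi_uu(1)=18; psi_vv(-4)=-840, psi_vv(-3)=630, psi_vv(3)=-630, psi_vv(4)=840.
Local minima occur where both diagonal entries positive: (1, -3), (1, 4). Count: 2.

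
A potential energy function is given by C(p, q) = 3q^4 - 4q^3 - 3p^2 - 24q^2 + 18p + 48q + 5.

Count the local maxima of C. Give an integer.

C separates as a function of p plus a function of q, so ∇C=0 decouples.
∂C/∂p = -6(p - 3) = 0 at p ∈ {3}; ∂C/∂q = 12(q - 2)(q - 1)(q + 2) = 0 at q ∈ {-2, 1, 2}.
The Hessian is diagonal: diag(C_pp, C_qq). Second derivatives: C_pp(3)=-6; C_qq(-2)=144, C_qq(1)=-36, C_qq(2)=48.
Local maxima occur where both diagonal entries negative: (3, 1). Count: 1.

1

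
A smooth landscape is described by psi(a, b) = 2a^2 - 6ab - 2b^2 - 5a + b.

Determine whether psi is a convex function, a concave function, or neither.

neither

psi is quadratic, so its Hessian is the constant matrix H = [[4, -6], [-6, -4]].
det(H) = -52, tr(H) = 0.
det(H) < 0, so H is indefinite: neither convex nor concave.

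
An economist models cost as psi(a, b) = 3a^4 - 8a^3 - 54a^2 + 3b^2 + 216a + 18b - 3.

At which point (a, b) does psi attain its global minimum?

(-3, -3)

psi(a,b) separates as P(a) + Q(b) − 3, so its minimum is min P + min Q − 3.
P'(a) = 12(a - 3)(a - 2)(a + 3) vanishes at a ∈ {-3, 2, 3}; Q'(b) = 6b + 18 vanishes at b ∈ {-3}.
Local minima of P (where P''>0): P(-3)=-675, P(3)=189. Local minima of Q: Q(-3)=-27.
So the global minimum of psi is P(-3) + Q(-3) − 3 = -675 − 27 − 3 = -705, attained at (-3, -3).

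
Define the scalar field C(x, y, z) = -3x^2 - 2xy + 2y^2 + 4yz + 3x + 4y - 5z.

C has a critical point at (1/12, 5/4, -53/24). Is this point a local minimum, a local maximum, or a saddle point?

saddle point

The Hessian is constant: H = [[-6, -2, 0], [-2, 4, 4], [0, 4, 0]].
Leading principal minors: Δ₁ = -6, Δ₂ = -28, Δ₃ = 96.
The minors fit neither the all-positive nor the alternating-sign pattern, so H is indefinite: a saddle point.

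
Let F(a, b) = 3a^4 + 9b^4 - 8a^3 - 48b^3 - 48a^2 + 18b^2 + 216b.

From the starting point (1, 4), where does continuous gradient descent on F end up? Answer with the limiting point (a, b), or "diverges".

F is separable, so gradient descent decouples: a follows -∂F/∂a, b follows -∂F/∂b.
∂F/∂a = 12a(a - 4)(a + 2); at a=1 this is -108, so a increases.
∂F/∂b = 36(b - 3)(b - 2)(b + 1); at b=4 this is 360, so b decreases.
a converges to its nearest critical value 4 (a local min of the a-part); b converges to 3. The iterate converges to (4, 3).

(4, 3)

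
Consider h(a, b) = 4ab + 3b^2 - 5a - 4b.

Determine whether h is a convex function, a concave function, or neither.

neither

h is quadratic, so its Hessian is the constant matrix H = [[0, 4], [4, 6]].
det(H) = -16, tr(H) = 6.
det(H) < 0, so H is indefinite: neither convex nor concave.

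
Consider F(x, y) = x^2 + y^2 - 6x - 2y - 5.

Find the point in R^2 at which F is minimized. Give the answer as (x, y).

(3, 1)

F(x,y) separates as P(x) + Q(y) − 5, so its minimum is min P + min Q − 5.
P'(x) = 2x - 6 vanishes at x ∈ {3}; Q'(y) = 2y - 2 vanishes at y ∈ {1}.
Local minima of P (where P''>0): P(3)=-9. Local minima of Q: Q(1)=-1.
So the global minimum of F is P(3) + Q(1) − 5 = -9 − 1 − 5 = -15, attained at (3, 1).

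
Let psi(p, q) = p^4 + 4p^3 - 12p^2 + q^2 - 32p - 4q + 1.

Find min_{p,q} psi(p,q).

-67

psi(p,q) separates as A(p) + B(q) + 1, so its minimum is min A + min B + 1.
A'(p) = 4(p - 2)(p + 1)(p + 4) vanishes at p ∈ {-4, -1, 2}; B'(q) = 2q - 4 vanishes at q ∈ {2}.
Local minima of A (where A''>0): A(-4)=-64, A(2)=-64. Local minima of B: B(2)=-4.
So the global minimum of psi is A(-4) + B(2) + 1 = -64 − 4 + 1 = -67, attained at (-4, 2).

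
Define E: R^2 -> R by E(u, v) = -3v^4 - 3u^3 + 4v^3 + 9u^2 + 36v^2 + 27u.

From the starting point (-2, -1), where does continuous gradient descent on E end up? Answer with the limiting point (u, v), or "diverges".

(-1, 0)

E is separable, so gradient descent decouples: u follows -∂E/∂u, v follows -∂E/∂v.
∂E/∂u = -9(u - 3)(u + 1); at u=-2 this is -45, so u increases.
∂E/∂v = -12v(v - 3)(v + 2); at v=-1 this is -48, so v increases.
u converges to its nearest critical value -1 (a local min of the u-part); v converges to 0. The iterate converges to (-1, 0).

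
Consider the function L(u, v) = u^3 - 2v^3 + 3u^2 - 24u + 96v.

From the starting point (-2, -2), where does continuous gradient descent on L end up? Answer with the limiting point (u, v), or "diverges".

L is separable, so gradient descent decouples: u follows -∂L/∂u, v follows -∂L/∂v.
∂L/∂u = 3(u - 2)(u + 4); at u=-2 this is -24, so u increases.
∂L/∂v = -6(v - 4)(v + 4); at v=-2 this is 72, so v decreases.
u converges to its nearest critical value 2 (a local min of the u-part); v converges to -4. The iterate converges to (2, -4).

(2, -4)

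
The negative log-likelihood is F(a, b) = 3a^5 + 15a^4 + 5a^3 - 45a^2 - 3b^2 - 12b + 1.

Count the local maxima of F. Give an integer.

F separates as a function of a plus a function of b, so ∇F=0 decouples.
∂F/∂a = 15a(a - 1)(a + 2)(a + 3) = 0 at a ∈ {-3, -2, 0, 1}; ∂F/∂b = -6(b + 2) = 0 at b ∈ {-2}.
The Hessian is diagonal: diag(F_aa, F_bb). Second derivatives: F_aa(-3)=-180, F_aa(-2)=90, F_aa(0)=-90, F_aa(1)=180; F_bb(-2)=-6.
Local maxima occur where both diagonal entries negative: (-3, -2), (0, -2). Count: 2.

2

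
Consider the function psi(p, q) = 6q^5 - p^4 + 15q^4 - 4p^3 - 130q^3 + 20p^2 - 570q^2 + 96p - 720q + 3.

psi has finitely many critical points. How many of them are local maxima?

psi separates as a function of p plus a function of q, so ∇psi=0 decouples.
∂psi/∂p = -4(p - 3)(p + 2)(p + 4) = 0 at p ∈ {-4, -2, 3}; ∂psi/∂q = 30(q - 4)(q + 1)(q + 2)(q + 3) = 0 at q ∈ {-3, -2, -1, 4}.
The Hessian is diagonal: diag(psi_pp, psi_qq). Second derivatives: psi_pp(-4)=-56, psi_pp(-2)=40, psi_pp(3)=-140; psi_qq(-3)=-420, psi_qq(-2)=180, psi_qq(-1)=-300, psi_qq(4)=6300.
Local maxima occur where both diagonal entries negative: (-4, -3), (-4, -1), (3, -3), (3, -1). Count: 4.

4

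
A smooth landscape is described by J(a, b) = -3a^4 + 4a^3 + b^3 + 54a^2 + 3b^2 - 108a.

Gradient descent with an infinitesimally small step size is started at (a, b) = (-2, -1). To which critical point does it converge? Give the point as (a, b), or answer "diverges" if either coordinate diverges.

J is separable, so gradient descent decouples: a follows -∂J/∂a, b follows -∂J/∂b.
∂J/∂a = -12(a - 3)(a - 1)(a + 3); at a=-2 this is -180, so a increases.
∂J/∂b = 3b(b + 2); at b=-1 this is -3, so b increases.
a converges to its nearest critical value 1 (a local min of the a-part); b converges to 0. The iterate converges to (1, 0).

(1, 0)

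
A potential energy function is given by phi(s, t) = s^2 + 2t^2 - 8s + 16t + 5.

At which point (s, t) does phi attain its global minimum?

phi(s,t) separates as P(s) + Q(t) + 5, so its minimum is min P + min Q + 5.
P'(s) = 2s - 8 vanishes at s ∈ {4}; Q'(t) = 4(t + 4) vanishes at t ∈ {-4}.
Local minima of P (where P''>0): P(4)=-16. Local minima of Q: Q(-4)=-32.
So the global minimum of phi is P(4) + Q(-4) + 5 = -16 − 32 + 5 = -43, attained at (4, -4).

(4, -4)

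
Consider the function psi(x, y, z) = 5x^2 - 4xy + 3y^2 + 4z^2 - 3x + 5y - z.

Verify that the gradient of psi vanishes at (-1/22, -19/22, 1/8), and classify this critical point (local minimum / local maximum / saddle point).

local minimum

∇psi = (10x - 4y - 3, -4x + 6y + 5, 8z - 1); substituting (-1/22, -19/22, 1/8) gives ∇psi = (0, 0, 0), so (-1/22, -19/22, 1/8) is indeed a critical point.
The Hessian is constant: H = [[10, -4, 0], [-4, 6, 0], [0, 0, 8]].
Leading principal minors: Δ₁ = 10, Δ₂ = 44, Δ₃ = 352.
All leading minors are positive, so H is positive definite: a local minimum.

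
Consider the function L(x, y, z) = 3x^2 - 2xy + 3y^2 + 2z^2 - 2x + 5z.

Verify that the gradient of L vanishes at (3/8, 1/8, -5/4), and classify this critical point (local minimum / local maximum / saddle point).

∇L = (6x - 2y - 2, -2x + 6y, 4z + 5); substituting (3/8, 1/8, -5/4) gives ∇L = (0, 0, 0), so (3/8, 1/8, -5/4) is indeed a critical point.
The Hessian is constant: H = [[6, -2, 0], [-2, 6, 0], [0, 0, 4]].
Leading principal minors: Δ₁ = 6, Δ₂ = 32, Δ₃ = 128.
All leading minors are positive, so H is positive definite: a local minimum.

local minimum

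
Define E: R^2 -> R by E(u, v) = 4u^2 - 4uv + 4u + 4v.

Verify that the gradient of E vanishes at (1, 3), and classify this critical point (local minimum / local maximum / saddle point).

saddle point

∇E = (8u - 4v + 4, -4u + 4); substituting (1, 3) gives ∇E = (0, 0), so (1, 3) is indeed a critical point.
The Hessian of E is constant: H = [[8, -4], [-4, 0]].
det(H) = 8·0 − (-4)² = -16.
Since det(H) < 0, H is indefinite and the critical point is a saddle point.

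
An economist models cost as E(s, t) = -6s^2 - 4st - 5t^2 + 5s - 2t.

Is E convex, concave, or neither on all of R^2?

concave

E is quadratic, so its Hessian is the constant matrix H = [[-12, -4], [-4, -10]].
det(H) = 104, tr(H) = -22.
det(H) > 0 and tr(H) < 0, so H is negative definite everywhere: concave.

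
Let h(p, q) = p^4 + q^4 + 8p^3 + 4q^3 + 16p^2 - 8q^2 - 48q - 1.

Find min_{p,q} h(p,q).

h(p,q) separates as A(p) + B(q) − 1, so its minimum is min A + min B − 1.
A'(p) = 4p(p + 2)(p + 4) vanishes at p ∈ {-4, -2, 0}; B'(q) = 4(q - 2)(q + 2)(q + 3) vanishes at q ∈ {-3, -2, 2}.
Local minima of A (where A''>0): A(-4)=0, A(0)=0. Local minima of B: B(-3)=45, B(2)=-80.
So the global minimum of h is A(-4) + B(2) − 1 = 0 − 80 − 1 = -81, attained at (-4, 2).

-81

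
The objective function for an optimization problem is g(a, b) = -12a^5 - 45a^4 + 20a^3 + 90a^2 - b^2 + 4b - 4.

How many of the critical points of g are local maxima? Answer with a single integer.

g separates as a function of a plus a function of b, so ∇g=0 decouples.
∂g/∂a = -60a(a - 1)(a + 1)(a + 3) = 0 at a ∈ {-3, -1, 0, 1}; ∂g/∂b = -2(b - 2) = 0 at b ∈ {2}.
The Hessian is diagonal: diag(g_aa, g_bb). Second derivatives: g_aa(-3)=1440, g_aa(-1)=-240, g_aa(0)=180, g_aa(1)=-480; g_bb(2)=-2.
Local maxima occur where both diagonal entries negative: (-1, 2), (1, 2). Count: 2.

2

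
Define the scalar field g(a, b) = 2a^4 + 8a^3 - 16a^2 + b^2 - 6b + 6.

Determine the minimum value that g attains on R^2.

g(a,b) separates as P(a) + Q(b) + 6, so its minimum is min P + min Q + 6.
P'(a) = 8a(a - 1)(a + 4) vanishes at a ∈ {-4, 0, 1}; Q'(b) = 2b - 6 vanishes at b ∈ {3}.
Local minima of P (where P''>0): P(-4)=-256, P(1)=-6. Local minima of Q: Q(3)=-9.
So the global minimum of g is P(-4) + Q(3) + 6 = -256 − 9 + 6 = -259, attained at (-4, 3).

-259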